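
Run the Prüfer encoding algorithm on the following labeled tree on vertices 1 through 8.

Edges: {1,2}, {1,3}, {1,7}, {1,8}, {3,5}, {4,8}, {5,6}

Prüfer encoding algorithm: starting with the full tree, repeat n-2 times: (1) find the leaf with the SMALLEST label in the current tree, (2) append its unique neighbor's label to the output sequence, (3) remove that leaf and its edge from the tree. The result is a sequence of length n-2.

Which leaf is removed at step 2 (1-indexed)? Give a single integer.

Answer: 4

Derivation:
Step 1: current leaves = {2,4,6,7}. Remove leaf 2 (neighbor: 1).
Step 2: current leaves = {4,6,7}. Remove leaf 4 (neighbor: 8).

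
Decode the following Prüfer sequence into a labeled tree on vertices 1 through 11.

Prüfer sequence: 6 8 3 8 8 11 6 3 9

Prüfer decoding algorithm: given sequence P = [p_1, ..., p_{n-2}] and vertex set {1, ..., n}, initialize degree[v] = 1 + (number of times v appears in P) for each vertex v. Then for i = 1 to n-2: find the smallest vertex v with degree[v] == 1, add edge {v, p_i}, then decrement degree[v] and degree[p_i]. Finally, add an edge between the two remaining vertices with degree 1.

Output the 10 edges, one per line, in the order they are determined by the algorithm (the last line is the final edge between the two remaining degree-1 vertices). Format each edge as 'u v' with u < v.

Answer: 1 6
2 8
3 4
5 8
7 8
8 11
6 10
3 6
3 9
9 11

Derivation:
Initial degrees: {1:1, 2:1, 3:3, 4:1, 5:1, 6:3, 7:1, 8:4, 9:2, 10:1, 11:2}
Step 1: smallest deg-1 vertex = 1, p_1 = 6. Add edge {1,6}. Now deg[1]=0, deg[6]=2.
Step 2: smallest deg-1 vertex = 2, p_2 = 8. Add edge {2,8}. Now deg[2]=0, deg[8]=3.
Step 3: smallest deg-1 vertex = 4, p_3 = 3. Add edge {3,4}. Now deg[4]=0, deg[3]=2.
Step 4: smallest deg-1 vertex = 5, p_4 = 8. Add edge {5,8}. Now deg[5]=0, deg[8]=2.
Step 5: smallest deg-1 vertex = 7, p_5 = 8. Add edge {7,8}. Now deg[7]=0, deg[8]=1.
Step 6: smallest deg-1 vertex = 8, p_6 = 11. Add edge {8,11}. Now deg[8]=0, deg[11]=1.
Step 7: smallest deg-1 vertex = 10, p_7 = 6. Add edge {6,10}. Now deg[10]=0, deg[6]=1.
Step 8: smallest deg-1 vertex = 6, p_8 = 3. Add edge {3,6}. Now deg[6]=0, deg[3]=1.
Step 9: smallest deg-1 vertex = 3, p_9 = 9. Add edge {3,9}. Now deg[3]=0, deg[9]=1.
Final: two remaining deg-1 vertices are 9, 11. Add edge {9,11}.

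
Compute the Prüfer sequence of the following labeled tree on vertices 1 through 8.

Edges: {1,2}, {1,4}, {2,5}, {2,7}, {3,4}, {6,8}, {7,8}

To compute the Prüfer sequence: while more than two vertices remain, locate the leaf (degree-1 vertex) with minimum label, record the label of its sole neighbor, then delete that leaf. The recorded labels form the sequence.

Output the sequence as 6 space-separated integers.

Step 1: leaves = {3,5,6}. Remove smallest leaf 3, emit neighbor 4.
Step 2: leaves = {4,5,6}. Remove smallest leaf 4, emit neighbor 1.
Step 3: leaves = {1,5,6}. Remove smallest leaf 1, emit neighbor 2.
Step 4: leaves = {5,6}. Remove smallest leaf 5, emit neighbor 2.
Step 5: leaves = {2,6}. Remove smallest leaf 2, emit neighbor 7.
Step 6: leaves = {6,7}. Remove smallest leaf 6, emit neighbor 8.
Done: 2 vertices remain (7, 8). Sequence = [4 1 2 2 7 8]

Answer: 4 1 2 2 7 8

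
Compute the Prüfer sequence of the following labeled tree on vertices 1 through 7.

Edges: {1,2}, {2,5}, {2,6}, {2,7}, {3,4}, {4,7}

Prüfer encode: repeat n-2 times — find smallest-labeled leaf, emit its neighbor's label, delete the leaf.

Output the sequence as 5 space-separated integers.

Answer: 2 4 7 2 2

Derivation:
Step 1: leaves = {1,3,5,6}. Remove smallest leaf 1, emit neighbor 2.
Step 2: leaves = {3,5,6}. Remove smallest leaf 3, emit neighbor 4.
Step 3: leaves = {4,5,6}. Remove smallest leaf 4, emit neighbor 7.
Step 4: leaves = {5,6,7}. Remove smallest leaf 5, emit neighbor 2.
Step 5: leaves = {6,7}. Remove smallest leaf 6, emit neighbor 2.
Done: 2 vertices remain (2, 7). Sequence = [2 4 7 2 2]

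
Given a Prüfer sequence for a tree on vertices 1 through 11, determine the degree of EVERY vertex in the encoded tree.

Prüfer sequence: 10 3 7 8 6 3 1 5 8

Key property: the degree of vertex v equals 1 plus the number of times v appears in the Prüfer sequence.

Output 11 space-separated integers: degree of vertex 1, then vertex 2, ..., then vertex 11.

Answer: 2 1 3 1 2 2 2 3 1 2 1

Derivation:
p_1 = 10: count[10] becomes 1
p_2 = 3: count[3] becomes 1
p_3 = 7: count[7] becomes 1
p_4 = 8: count[8] becomes 1
p_5 = 6: count[6] becomes 1
p_6 = 3: count[3] becomes 2
p_7 = 1: count[1] becomes 1
p_8 = 5: count[5] becomes 1
p_9 = 8: count[8] becomes 2
Degrees (1 + count): deg[1]=1+1=2, deg[2]=1+0=1, deg[3]=1+2=3, deg[4]=1+0=1, deg[5]=1+1=2, deg[6]=1+1=2, deg[7]=1+1=2, deg[8]=1+2=3, deg[9]=1+0=1, deg[10]=1+1=2, deg[11]=1+0=1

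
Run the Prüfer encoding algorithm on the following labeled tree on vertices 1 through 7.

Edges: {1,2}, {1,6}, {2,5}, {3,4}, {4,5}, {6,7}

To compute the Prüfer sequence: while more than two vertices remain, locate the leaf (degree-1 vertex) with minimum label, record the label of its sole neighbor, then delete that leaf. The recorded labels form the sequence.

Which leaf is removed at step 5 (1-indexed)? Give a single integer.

Answer: 1

Derivation:
Step 1: current leaves = {3,7}. Remove leaf 3 (neighbor: 4).
Step 2: current leaves = {4,7}. Remove leaf 4 (neighbor: 5).
Step 3: current leaves = {5,7}. Remove leaf 5 (neighbor: 2).
Step 4: current leaves = {2,7}. Remove leaf 2 (neighbor: 1).
Step 5: current leaves = {1,7}. Remove leaf 1 (neighbor: 6).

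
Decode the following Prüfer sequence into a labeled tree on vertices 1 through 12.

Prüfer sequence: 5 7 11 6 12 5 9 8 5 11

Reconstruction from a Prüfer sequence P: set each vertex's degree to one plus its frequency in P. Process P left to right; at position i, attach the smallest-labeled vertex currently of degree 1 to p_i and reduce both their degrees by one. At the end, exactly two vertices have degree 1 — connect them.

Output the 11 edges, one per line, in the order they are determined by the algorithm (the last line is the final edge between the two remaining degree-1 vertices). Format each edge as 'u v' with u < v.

Initial degrees: {1:1, 2:1, 3:1, 4:1, 5:4, 6:2, 7:2, 8:2, 9:2, 10:1, 11:3, 12:2}
Step 1: smallest deg-1 vertex = 1, p_1 = 5. Add edge {1,5}. Now deg[1]=0, deg[5]=3.
Step 2: smallest deg-1 vertex = 2, p_2 = 7. Add edge {2,7}. Now deg[2]=0, deg[7]=1.
Step 3: smallest deg-1 vertex = 3, p_3 = 11. Add edge {3,11}. Now deg[3]=0, deg[11]=2.
Step 4: smallest deg-1 vertex = 4, p_4 = 6. Add edge {4,6}. Now deg[4]=0, deg[6]=1.
Step 5: smallest deg-1 vertex = 6, p_5 = 12. Add edge {6,12}. Now deg[6]=0, deg[12]=1.
Step 6: smallest deg-1 vertex = 7, p_6 = 5. Add edge {5,7}. Now deg[7]=0, deg[5]=2.
Step 7: smallest deg-1 vertex = 10, p_7 = 9. Add edge {9,10}. Now deg[10]=0, deg[9]=1.
Step 8: smallest deg-1 vertex = 9, p_8 = 8. Add edge {8,9}. Now deg[9]=0, deg[8]=1.
Step 9: smallest deg-1 vertex = 8, p_9 = 5. Add edge {5,8}. Now deg[8]=0, deg[5]=1.
Step 10: smallest deg-1 vertex = 5, p_10 = 11. Add edge {5,11}. Now deg[5]=0, deg[11]=1.
Final: two remaining deg-1 vertices are 11, 12. Add edge {11,12}.

Answer: 1 5
2 7
3 11
4 6
6 12
5 7
9 10
8 9
5 8
5 11
11 12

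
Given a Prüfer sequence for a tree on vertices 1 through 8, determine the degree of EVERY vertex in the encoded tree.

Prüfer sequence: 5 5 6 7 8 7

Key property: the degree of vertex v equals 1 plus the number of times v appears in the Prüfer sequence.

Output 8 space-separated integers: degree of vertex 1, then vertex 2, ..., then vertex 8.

Answer: 1 1 1 1 3 2 3 2

Derivation:
p_1 = 5: count[5] becomes 1
p_2 = 5: count[5] becomes 2
p_3 = 6: count[6] becomes 1
p_4 = 7: count[7] becomes 1
p_5 = 8: count[8] becomes 1
p_6 = 7: count[7] becomes 2
Degrees (1 + count): deg[1]=1+0=1, deg[2]=1+0=1, deg[3]=1+0=1, deg[4]=1+0=1, deg[5]=1+2=3, deg[6]=1+1=2, deg[7]=1+2=3, deg[8]=1+1=2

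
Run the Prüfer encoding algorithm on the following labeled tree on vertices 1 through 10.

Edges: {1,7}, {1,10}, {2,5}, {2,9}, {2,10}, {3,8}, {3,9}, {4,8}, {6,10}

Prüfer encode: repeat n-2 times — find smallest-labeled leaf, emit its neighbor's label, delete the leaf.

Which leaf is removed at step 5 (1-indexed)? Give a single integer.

Step 1: current leaves = {4,5,6,7}. Remove leaf 4 (neighbor: 8).
Step 2: current leaves = {5,6,7,8}. Remove leaf 5 (neighbor: 2).
Step 3: current leaves = {6,7,8}. Remove leaf 6 (neighbor: 10).
Step 4: current leaves = {7,8}. Remove leaf 7 (neighbor: 1).
Step 5: current leaves = {1,8}. Remove leaf 1 (neighbor: 10).

Answer: 1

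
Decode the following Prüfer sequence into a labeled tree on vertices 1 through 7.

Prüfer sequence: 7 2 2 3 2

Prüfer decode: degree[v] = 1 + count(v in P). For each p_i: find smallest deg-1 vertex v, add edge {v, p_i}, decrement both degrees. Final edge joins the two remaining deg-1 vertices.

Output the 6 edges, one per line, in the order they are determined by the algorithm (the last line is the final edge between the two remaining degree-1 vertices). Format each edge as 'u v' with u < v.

Initial degrees: {1:1, 2:4, 3:2, 4:1, 5:1, 6:1, 7:2}
Step 1: smallest deg-1 vertex = 1, p_1 = 7. Add edge {1,7}. Now deg[1]=0, deg[7]=1.
Step 2: smallest deg-1 vertex = 4, p_2 = 2. Add edge {2,4}. Now deg[4]=0, deg[2]=3.
Step 3: smallest deg-1 vertex = 5, p_3 = 2. Add edge {2,5}. Now deg[5]=0, deg[2]=2.
Step 4: smallest deg-1 vertex = 6, p_4 = 3. Add edge {3,6}. Now deg[6]=0, deg[3]=1.
Step 5: smallest deg-1 vertex = 3, p_5 = 2. Add edge {2,3}. Now deg[3]=0, deg[2]=1.
Final: two remaining deg-1 vertices are 2, 7. Add edge {2,7}.

Answer: 1 7
2 4
2 5
3 6
2 3
2 7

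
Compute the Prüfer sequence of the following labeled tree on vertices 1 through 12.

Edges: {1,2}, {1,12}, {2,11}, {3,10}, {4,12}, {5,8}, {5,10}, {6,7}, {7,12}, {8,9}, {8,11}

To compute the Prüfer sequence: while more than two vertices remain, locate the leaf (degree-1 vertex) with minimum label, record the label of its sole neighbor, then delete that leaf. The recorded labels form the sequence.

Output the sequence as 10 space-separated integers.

Step 1: leaves = {3,4,6,9}. Remove smallest leaf 3, emit neighbor 10.
Step 2: leaves = {4,6,9,10}. Remove smallest leaf 4, emit neighbor 12.
Step 3: leaves = {6,9,10}. Remove smallest leaf 6, emit neighbor 7.
Step 4: leaves = {7,9,10}. Remove smallest leaf 7, emit neighbor 12.
Step 5: leaves = {9,10,12}. Remove smallest leaf 9, emit neighbor 8.
Step 6: leaves = {10,12}. Remove smallest leaf 10, emit neighbor 5.
Step 7: leaves = {5,12}. Remove smallest leaf 5, emit neighbor 8.
Step 8: leaves = {8,12}. Remove smallest leaf 8, emit neighbor 11.
Step 9: leaves = {11,12}. Remove smallest leaf 11, emit neighbor 2.
Step 10: leaves = {2,12}. Remove smallest leaf 2, emit neighbor 1.
Done: 2 vertices remain (1, 12). Sequence = [10 12 7 12 8 5 8 11 2 1]

Answer: 10 12 7 12 8 5 8 11 2 1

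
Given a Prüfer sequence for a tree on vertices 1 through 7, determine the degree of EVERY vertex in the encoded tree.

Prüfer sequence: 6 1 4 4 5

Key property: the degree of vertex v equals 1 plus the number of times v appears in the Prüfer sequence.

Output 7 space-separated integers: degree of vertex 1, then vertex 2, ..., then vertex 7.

Answer: 2 1 1 3 2 2 1

Derivation:
p_1 = 6: count[6] becomes 1
p_2 = 1: count[1] becomes 1
p_3 = 4: count[4] becomes 1
p_4 = 4: count[4] becomes 2
p_5 = 5: count[5] becomes 1
Degrees (1 + count): deg[1]=1+1=2, deg[2]=1+0=1, deg[3]=1+0=1, deg[4]=1+2=3, deg[5]=1+1=2, deg[6]=1+1=2, deg[7]=1+0=1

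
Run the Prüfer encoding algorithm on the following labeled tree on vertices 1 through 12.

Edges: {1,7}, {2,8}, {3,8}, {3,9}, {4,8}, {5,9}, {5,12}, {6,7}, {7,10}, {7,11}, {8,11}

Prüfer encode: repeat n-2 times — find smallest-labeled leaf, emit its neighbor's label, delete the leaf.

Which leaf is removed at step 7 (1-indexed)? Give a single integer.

Answer: 11

Derivation:
Step 1: current leaves = {1,2,4,6,10,12}. Remove leaf 1 (neighbor: 7).
Step 2: current leaves = {2,4,6,10,12}. Remove leaf 2 (neighbor: 8).
Step 3: current leaves = {4,6,10,12}. Remove leaf 4 (neighbor: 8).
Step 4: current leaves = {6,10,12}. Remove leaf 6 (neighbor: 7).
Step 5: current leaves = {10,12}. Remove leaf 10 (neighbor: 7).
Step 6: current leaves = {7,12}. Remove leaf 7 (neighbor: 11).
Step 7: current leaves = {11,12}. Remove leaf 11 (neighbor: 8).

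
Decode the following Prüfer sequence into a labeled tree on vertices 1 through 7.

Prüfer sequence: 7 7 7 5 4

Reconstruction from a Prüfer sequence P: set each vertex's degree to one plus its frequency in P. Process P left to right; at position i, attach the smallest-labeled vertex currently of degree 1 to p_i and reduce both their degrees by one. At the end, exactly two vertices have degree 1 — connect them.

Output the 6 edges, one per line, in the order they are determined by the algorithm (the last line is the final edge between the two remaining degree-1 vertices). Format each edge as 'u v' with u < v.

Initial degrees: {1:1, 2:1, 3:1, 4:2, 5:2, 6:1, 7:4}
Step 1: smallest deg-1 vertex = 1, p_1 = 7. Add edge {1,7}. Now deg[1]=0, deg[7]=3.
Step 2: smallest deg-1 vertex = 2, p_2 = 7. Add edge {2,7}. Now deg[2]=0, deg[7]=2.
Step 3: smallest deg-1 vertex = 3, p_3 = 7. Add edge {3,7}. Now deg[3]=0, deg[7]=1.
Step 4: smallest deg-1 vertex = 6, p_4 = 5. Add edge {5,6}. Now deg[6]=0, deg[5]=1.
Step 5: smallest deg-1 vertex = 5, p_5 = 4. Add edge {4,5}. Now deg[5]=0, deg[4]=1.
Final: two remaining deg-1 vertices are 4, 7. Add edge {4,7}.

Answer: 1 7
2 7
3 7
5 6
4 5
4 7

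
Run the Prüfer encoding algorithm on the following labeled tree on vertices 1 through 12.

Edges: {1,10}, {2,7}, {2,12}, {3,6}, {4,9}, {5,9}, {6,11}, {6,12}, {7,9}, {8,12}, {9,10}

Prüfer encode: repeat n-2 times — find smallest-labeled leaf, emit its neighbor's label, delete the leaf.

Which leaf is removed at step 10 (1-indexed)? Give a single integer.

Step 1: current leaves = {1,3,4,5,8,11}. Remove leaf 1 (neighbor: 10).
Step 2: current leaves = {3,4,5,8,10,11}. Remove leaf 3 (neighbor: 6).
Step 3: current leaves = {4,5,8,10,11}. Remove leaf 4 (neighbor: 9).
Step 4: current leaves = {5,8,10,11}. Remove leaf 5 (neighbor: 9).
Step 5: current leaves = {8,10,11}. Remove leaf 8 (neighbor: 12).
Step 6: current leaves = {10,11}. Remove leaf 10 (neighbor: 9).
Step 7: current leaves = {9,11}. Remove leaf 9 (neighbor: 7).
Step 8: current leaves = {7,11}. Remove leaf 7 (neighbor: 2).
Step 9: current leaves = {2,11}. Remove leaf 2 (neighbor: 12).
Step 10: current leaves = {11,12}. Remove leaf 11 (neighbor: 6).

Answer: 11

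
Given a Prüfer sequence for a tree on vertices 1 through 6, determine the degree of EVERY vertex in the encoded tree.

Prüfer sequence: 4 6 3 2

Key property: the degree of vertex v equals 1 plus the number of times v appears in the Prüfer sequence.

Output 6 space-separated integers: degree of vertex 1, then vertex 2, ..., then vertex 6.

Answer: 1 2 2 2 1 2

Derivation:
p_1 = 4: count[4] becomes 1
p_2 = 6: count[6] becomes 1
p_3 = 3: count[3] becomes 1
p_4 = 2: count[2] becomes 1
Degrees (1 + count): deg[1]=1+0=1, deg[2]=1+1=2, deg[3]=1+1=2, deg[4]=1+1=2, deg[5]=1+0=1, deg[6]=1+1=2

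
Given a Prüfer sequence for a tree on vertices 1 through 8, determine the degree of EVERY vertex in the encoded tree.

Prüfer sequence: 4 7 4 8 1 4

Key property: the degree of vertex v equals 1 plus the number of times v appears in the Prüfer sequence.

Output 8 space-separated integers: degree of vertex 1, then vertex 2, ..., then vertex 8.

Answer: 2 1 1 4 1 1 2 2

Derivation:
p_1 = 4: count[4] becomes 1
p_2 = 7: count[7] becomes 1
p_3 = 4: count[4] becomes 2
p_4 = 8: count[8] becomes 1
p_5 = 1: count[1] becomes 1
p_6 = 4: count[4] becomes 3
Degrees (1 + count): deg[1]=1+1=2, deg[2]=1+0=1, deg[3]=1+0=1, deg[4]=1+3=4, deg[5]=1+0=1, deg[6]=1+0=1, deg[7]=1+1=2, deg[8]=1+1=2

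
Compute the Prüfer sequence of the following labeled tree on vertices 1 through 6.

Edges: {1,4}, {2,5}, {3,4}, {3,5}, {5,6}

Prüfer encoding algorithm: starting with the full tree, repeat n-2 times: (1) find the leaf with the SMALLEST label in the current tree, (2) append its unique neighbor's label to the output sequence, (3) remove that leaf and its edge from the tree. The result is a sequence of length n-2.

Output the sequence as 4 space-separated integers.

Step 1: leaves = {1,2,6}. Remove smallest leaf 1, emit neighbor 4.
Step 2: leaves = {2,4,6}. Remove smallest leaf 2, emit neighbor 5.
Step 3: leaves = {4,6}. Remove smallest leaf 4, emit neighbor 3.
Step 4: leaves = {3,6}. Remove smallest leaf 3, emit neighbor 5.
Done: 2 vertices remain (5, 6). Sequence = [4 5 3 5]

Answer: 4 5 3 5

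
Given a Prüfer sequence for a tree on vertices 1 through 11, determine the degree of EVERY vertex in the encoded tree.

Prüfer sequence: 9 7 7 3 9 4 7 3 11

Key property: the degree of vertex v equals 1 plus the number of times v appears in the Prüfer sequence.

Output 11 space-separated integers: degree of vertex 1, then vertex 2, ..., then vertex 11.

Answer: 1 1 3 2 1 1 4 1 3 1 2

Derivation:
p_1 = 9: count[9] becomes 1
p_2 = 7: count[7] becomes 1
p_3 = 7: count[7] becomes 2
p_4 = 3: count[3] becomes 1
p_5 = 9: count[9] becomes 2
p_6 = 4: count[4] becomes 1
p_7 = 7: count[7] becomes 3
p_8 = 3: count[3] becomes 2
p_9 = 11: count[11] becomes 1
Degrees (1 + count): deg[1]=1+0=1, deg[2]=1+0=1, deg[3]=1+2=3, deg[4]=1+1=2, deg[5]=1+0=1, deg[6]=1+0=1, deg[7]=1+3=4, deg[8]=1+0=1, deg[9]=1+2=3, deg[10]=1+0=1, deg[11]=1+1=2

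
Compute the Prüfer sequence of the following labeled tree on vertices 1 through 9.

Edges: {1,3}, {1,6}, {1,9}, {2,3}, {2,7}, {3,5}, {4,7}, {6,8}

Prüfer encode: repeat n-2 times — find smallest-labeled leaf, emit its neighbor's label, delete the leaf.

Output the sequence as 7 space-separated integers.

Step 1: leaves = {4,5,8,9}. Remove smallest leaf 4, emit neighbor 7.
Step 2: leaves = {5,7,8,9}. Remove smallest leaf 5, emit neighbor 3.
Step 3: leaves = {7,8,9}. Remove smallest leaf 7, emit neighbor 2.
Step 4: leaves = {2,8,9}. Remove smallest leaf 2, emit neighbor 3.
Step 5: leaves = {3,8,9}. Remove smallest leaf 3, emit neighbor 1.
Step 6: leaves = {8,9}. Remove smallest leaf 8, emit neighbor 6.
Step 7: leaves = {6,9}. Remove smallest leaf 6, emit neighbor 1.
Done: 2 vertices remain (1, 9). Sequence = [7 3 2 3 1 6 1]

Answer: 7 3 2 3 1 6 1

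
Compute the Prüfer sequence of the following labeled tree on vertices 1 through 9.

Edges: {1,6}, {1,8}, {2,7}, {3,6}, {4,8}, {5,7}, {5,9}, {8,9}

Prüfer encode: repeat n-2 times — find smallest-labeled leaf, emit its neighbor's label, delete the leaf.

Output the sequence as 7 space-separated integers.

Step 1: leaves = {2,3,4}. Remove smallest leaf 2, emit neighbor 7.
Step 2: leaves = {3,4,7}. Remove smallest leaf 3, emit neighbor 6.
Step 3: leaves = {4,6,7}. Remove smallest leaf 4, emit neighbor 8.
Step 4: leaves = {6,7}. Remove smallest leaf 6, emit neighbor 1.
Step 5: leaves = {1,7}. Remove smallest leaf 1, emit neighbor 8.
Step 6: leaves = {7,8}. Remove smallest leaf 7, emit neighbor 5.
Step 7: leaves = {5,8}. Remove smallest leaf 5, emit neighbor 9.
Done: 2 vertices remain (8, 9). Sequence = [7 6 8 1 8 5 9]

Answer: 7 6 8 1 8 5 9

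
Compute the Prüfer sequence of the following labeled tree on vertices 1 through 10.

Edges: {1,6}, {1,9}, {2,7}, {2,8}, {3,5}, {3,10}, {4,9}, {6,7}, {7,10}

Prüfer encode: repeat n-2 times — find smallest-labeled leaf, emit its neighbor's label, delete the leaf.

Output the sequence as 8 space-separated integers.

Step 1: leaves = {4,5,8}. Remove smallest leaf 4, emit neighbor 9.
Step 2: leaves = {5,8,9}. Remove smallest leaf 5, emit neighbor 3.
Step 3: leaves = {3,8,9}. Remove smallest leaf 3, emit neighbor 10.
Step 4: leaves = {8,9,10}. Remove smallest leaf 8, emit neighbor 2.
Step 5: leaves = {2,9,10}. Remove smallest leaf 2, emit neighbor 7.
Step 6: leaves = {9,10}. Remove smallest leaf 9, emit neighbor 1.
Step 7: leaves = {1,10}. Remove smallest leaf 1, emit neighbor 6.
Step 8: leaves = {6,10}. Remove smallest leaf 6, emit neighbor 7.
Done: 2 vertices remain (7, 10). Sequence = [9 3 10 2 7 1 6 7]

Answer: 9 3 10 2 7 1 6 7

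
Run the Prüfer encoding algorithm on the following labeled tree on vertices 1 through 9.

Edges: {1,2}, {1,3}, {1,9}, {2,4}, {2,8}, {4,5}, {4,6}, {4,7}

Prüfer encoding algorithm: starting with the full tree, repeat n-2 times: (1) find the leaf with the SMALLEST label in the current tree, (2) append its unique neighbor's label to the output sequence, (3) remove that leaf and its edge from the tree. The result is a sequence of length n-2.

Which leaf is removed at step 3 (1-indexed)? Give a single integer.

Step 1: current leaves = {3,5,6,7,8,9}. Remove leaf 3 (neighbor: 1).
Step 2: current leaves = {5,6,7,8,9}. Remove leaf 5 (neighbor: 4).
Step 3: current leaves = {6,7,8,9}. Remove leaf 6 (neighbor: 4).

Answer: 6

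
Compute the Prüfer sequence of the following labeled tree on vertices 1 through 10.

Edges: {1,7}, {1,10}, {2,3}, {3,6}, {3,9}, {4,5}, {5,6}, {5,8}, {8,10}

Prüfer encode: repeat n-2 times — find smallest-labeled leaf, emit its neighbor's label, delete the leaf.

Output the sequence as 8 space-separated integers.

Step 1: leaves = {2,4,7,9}. Remove smallest leaf 2, emit neighbor 3.
Step 2: leaves = {4,7,9}. Remove smallest leaf 4, emit neighbor 5.
Step 3: leaves = {7,9}. Remove smallest leaf 7, emit neighbor 1.
Step 4: leaves = {1,9}. Remove smallest leaf 1, emit neighbor 10.
Step 5: leaves = {9,10}. Remove smallest leaf 9, emit neighbor 3.
Step 6: leaves = {3,10}. Remove smallest leaf 3, emit neighbor 6.
Step 7: leaves = {6,10}. Remove smallest leaf 6, emit neighbor 5.
Step 8: leaves = {5,10}. Remove smallest leaf 5, emit neighbor 8.
Done: 2 vertices remain (8, 10). Sequence = [3 5 1 10 3 6 5 8]

Answer: 3 5 1 10 3 6 5 8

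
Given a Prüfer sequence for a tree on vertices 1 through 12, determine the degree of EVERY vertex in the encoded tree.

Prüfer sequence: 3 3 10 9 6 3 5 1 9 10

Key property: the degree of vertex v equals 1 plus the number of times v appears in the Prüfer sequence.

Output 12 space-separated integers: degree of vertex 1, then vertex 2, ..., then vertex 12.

Answer: 2 1 4 1 2 2 1 1 3 3 1 1

Derivation:
p_1 = 3: count[3] becomes 1
p_2 = 3: count[3] becomes 2
p_3 = 10: count[10] becomes 1
p_4 = 9: count[9] becomes 1
p_5 = 6: count[6] becomes 1
p_6 = 3: count[3] becomes 3
p_7 = 5: count[5] becomes 1
p_8 = 1: count[1] becomes 1
p_9 = 9: count[9] becomes 2
p_10 = 10: count[10] becomes 2
Degrees (1 + count): deg[1]=1+1=2, deg[2]=1+0=1, deg[3]=1+3=4, deg[4]=1+0=1, deg[5]=1+1=2, deg[6]=1+1=2, deg[7]=1+0=1, deg[8]=1+0=1, deg[9]=1+2=3, deg[10]=1+2=3, deg[11]=1+0=1, deg[12]=1+0=1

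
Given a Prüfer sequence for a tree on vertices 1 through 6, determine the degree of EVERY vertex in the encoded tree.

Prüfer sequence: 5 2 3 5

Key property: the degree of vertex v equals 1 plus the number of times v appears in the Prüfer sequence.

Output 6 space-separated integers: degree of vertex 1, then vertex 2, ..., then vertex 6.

Answer: 1 2 2 1 3 1

Derivation:
p_1 = 5: count[5] becomes 1
p_2 = 2: count[2] becomes 1
p_3 = 3: count[3] becomes 1
p_4 = 5: count[5] becomes 2
Degrees (1 + count): deg[1]=1+0=1, deg[2]=1+1=2, deg[3]=1+1=2, deg[4]=1+0=1, deg[5]=1+2=3, deg[6]=1+0=1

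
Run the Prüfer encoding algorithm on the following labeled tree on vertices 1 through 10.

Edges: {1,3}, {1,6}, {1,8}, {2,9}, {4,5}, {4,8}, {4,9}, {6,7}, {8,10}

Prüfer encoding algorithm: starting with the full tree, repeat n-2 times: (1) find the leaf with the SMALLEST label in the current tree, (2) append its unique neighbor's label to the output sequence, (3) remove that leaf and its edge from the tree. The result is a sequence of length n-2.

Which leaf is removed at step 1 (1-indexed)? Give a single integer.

Step 1: current leaves = {2,3,5,7,10}. Remove leaf 2 (neighbor: 9).

Answer: 2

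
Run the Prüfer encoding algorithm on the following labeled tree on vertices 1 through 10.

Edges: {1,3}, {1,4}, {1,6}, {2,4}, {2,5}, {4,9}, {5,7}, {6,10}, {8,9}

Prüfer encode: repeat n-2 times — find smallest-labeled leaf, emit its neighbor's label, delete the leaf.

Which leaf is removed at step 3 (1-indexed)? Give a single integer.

Answer: 5

Derivation:
Step 1: current leaves = {3,7,8,10}. Remove leaf 3 (neighbor: 1).
Step 2: current leaves = {7,8,10}. Remove leaf 7 (neighbor: 5).
Step 3: current leaves = {5,8,10}. Remove leaf 5 (neighbor: 2).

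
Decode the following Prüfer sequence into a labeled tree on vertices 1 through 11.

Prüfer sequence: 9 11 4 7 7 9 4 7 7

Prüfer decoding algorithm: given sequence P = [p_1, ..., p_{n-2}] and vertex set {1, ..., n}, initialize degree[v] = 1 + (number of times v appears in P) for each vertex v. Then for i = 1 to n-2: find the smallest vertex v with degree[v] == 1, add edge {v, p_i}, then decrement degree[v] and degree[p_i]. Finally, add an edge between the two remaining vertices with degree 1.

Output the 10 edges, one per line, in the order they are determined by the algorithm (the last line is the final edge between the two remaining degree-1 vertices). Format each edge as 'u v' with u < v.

Answer: 1 9
2 11
3 4
5 7
6 7
8 9
4 9
4 7
7 10
7 11

Derivation:
Initial degrees: {1:1, 2:1, 3:1, 4:3, 5:1, 6:1, 7:5, 8:1, 9:3, 10:1, 11:2}
Step 1: smallest deg-1 vertex = 1, p_1 = 9. Add edge {1,9}. Now deg[1]=0, deg[9]=2.
Step 2: smallest deg-1 vertex = 2, p_2 = 11. Add edge {2,11}. Now deg[2]=0, deg[11]=1.
Step 3: smallest deg-1 vertex = 3, p_3 = 4. Add edge {3,4}. Now deg[3]=0, deg[4]=2.
Step 4: smallest deg-1 vertex = 5, p_4 = 7. Add edge {5,7}. Now deg[5]=0, deg[7]=4.
Step 5: smallest deg-1 vertex = 6, p_5 = 7. Add edge {6,7}. Now deg[6]=0, deg[7]=3.
Step 6: smallest deg-1 vertex = 8, p_6 = 9. Add edge {8,9}. Now deg[8]=0, deg[9]=1.
Step 7: smallest deg-1 vertex = 9, p_7 = 4. Add edge {4,9}. Now deg[9]=0, deg[4]=1.
Step 8: smallest deg-1 vertex = 4, p_8 = 7. Add edge {4,7}. Now deg[4]=0, deg[7]=2.
Step 9: smallest deg-1 vertex = 10, p_9 = 7. Add edge {7,10}. Now deg[10]=0, deg[7]=1.
Final: two remaining deg-1 vertices are 7, 11. Add edge {7,11}.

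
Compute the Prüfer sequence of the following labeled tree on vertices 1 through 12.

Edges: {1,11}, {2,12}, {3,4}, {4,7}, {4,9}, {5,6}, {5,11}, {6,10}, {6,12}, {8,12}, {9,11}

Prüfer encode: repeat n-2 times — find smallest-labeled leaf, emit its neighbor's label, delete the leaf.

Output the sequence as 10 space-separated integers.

Step 1: leaves = {1,2,3,7,8,10}. Remove smallest leaf 1, emit neighbor 11.
Step 2: leaves = {2,3,7,8,10}. Remove smallest leaf 2, emit neighbor 12.
Step 3: leaves = {3,7,8,10}. Remove smallest leaf 3, emit neighbor 4.
Step 4: leaves = {7,8,10}. Remove smallest leaf 7, emit neighbor 4.
Step 5: leaves = {4,8,10}. Remove smallest leaf 4, emit neighbor 9.
Step 6: leaves = {8,9,10}. Remove smallest leaf 8, emit neighbor 12.
Step 7: leaves = {9,10,12}. Remove smallest leaf 9, emit neighbor 11.
Step 8: leaves = {10,11,12}. Remove smallest leaf 10, emit neighbor 6.
Step 9: leaves = {11,12}. Remove smallest leaf 11, emit neighbor 5.
Step 10: leaves = {5,12}. Remove smallest leaf 5, emit neighbor 6.
Done: 2 vertices remain (6, 12). Sequence = [11 12 4 4 9 12 11 6 5 6]

Answer: 11 12 4 4 9 12 11 6 5 6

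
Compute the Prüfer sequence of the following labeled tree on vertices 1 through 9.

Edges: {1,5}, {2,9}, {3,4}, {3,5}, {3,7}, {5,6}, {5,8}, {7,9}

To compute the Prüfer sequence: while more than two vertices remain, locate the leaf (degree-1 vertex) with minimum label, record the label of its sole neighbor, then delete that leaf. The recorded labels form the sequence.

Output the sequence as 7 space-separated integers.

Step 1: leaves = {1,2,4,6,8}. Remove smallest leaf 1, emit neighbor 5.
Step 2: leaves = {2,4,6,8}. Remove smallest leaf 2, emit neighbor 9.
Step 3: leaves = {4,6,8,9}. Remove smallest leaf 4, emit neighbor 3.
Step 4: leaves = {6,8,9}. Remove smallest leaf 6, emit neighbor 5.
Step 5: leaves = {8,9}. Remove smallest leaf 8, emit neighbor 5.
Step 6: leaves = {5,9}. Remove smallest leaf 5, emit neighbor 3.
Step 7: leaves = {3,9}. Remove smallest leaf 3, emit neighbor 7.
Done: 2 vertices remain (7, 9). Sequence = [5 9 3 5 5 3 7]

Answer: 5 9 3 5 5 3 7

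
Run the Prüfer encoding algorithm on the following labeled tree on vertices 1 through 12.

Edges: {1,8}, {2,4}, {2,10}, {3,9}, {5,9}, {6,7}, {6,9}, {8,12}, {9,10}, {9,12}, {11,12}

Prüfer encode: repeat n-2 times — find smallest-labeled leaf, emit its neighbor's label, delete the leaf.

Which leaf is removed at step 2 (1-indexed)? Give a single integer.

Answer: 3

Derivation:
Step 1: current leaves = {1,3,4,5,7,11}. Remove leaf 1 (neighbor: 8).
Step 2: current leaves = {3,4,5,7,8,11}. Remove leaf 3 (neighbor: 9).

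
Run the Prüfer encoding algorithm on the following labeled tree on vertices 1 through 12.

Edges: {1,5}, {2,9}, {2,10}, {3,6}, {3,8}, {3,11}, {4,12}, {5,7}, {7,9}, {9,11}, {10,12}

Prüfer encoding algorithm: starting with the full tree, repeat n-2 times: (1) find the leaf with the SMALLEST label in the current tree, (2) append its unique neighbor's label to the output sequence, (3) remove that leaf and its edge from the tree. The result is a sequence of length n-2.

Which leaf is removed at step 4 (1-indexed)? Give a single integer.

Step 1: current leaves = {1,4,6,8}. Remove leaf 1 (neighbor: 5).
Step 2: current leaves = {4,5,6,8}. Remove leaf 4 (neighbor: 12).
Step 3: current leaves = {5,6,8,12}. Remove leaf 5 (neighbor: 7).
Step 4: current leaves = {6,7,8,12}. Remove leaf 6 (neighbor: 3).

Answer: 6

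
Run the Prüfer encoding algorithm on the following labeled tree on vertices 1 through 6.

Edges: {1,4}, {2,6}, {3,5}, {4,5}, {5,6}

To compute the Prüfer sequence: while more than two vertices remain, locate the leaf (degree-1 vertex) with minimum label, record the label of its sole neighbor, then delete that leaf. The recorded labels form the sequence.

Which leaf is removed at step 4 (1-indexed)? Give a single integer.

Step 1: current leaves = {1,2,3}. Remove leaf 1 (neighbor: 4).
Step 2: current leaves = {2,3,4}. Remove leaf 2 (neighbor: 6).
Step 3: current leaves = {3,4,6}. Remove leaf 3 (neighbor: 5).
Step 4: current leaves = {4,6}. Remove leaf 4 (neighbor: 5).

Answer: 4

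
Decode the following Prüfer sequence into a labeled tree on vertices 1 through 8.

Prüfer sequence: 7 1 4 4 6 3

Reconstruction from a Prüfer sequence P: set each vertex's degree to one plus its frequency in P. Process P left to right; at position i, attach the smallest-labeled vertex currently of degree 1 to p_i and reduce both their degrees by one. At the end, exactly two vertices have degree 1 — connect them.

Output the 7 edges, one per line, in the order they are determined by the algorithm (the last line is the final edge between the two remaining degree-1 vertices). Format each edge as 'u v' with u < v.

Answer: 2 7
1 5
1 4
4 7
4 6
3 6
3 8

Derivation:
Initial degrees: {1:2, 2:1, 3:2, 4:3, 5:1, 6:2, 7:2, 8:1}
Step 1: smallest deg-1 vertex = 2, p_1 = 7. Add edge {2,7}. Now deg[2]=0, deg[7]=1.
Step 2: smallest deg-1 vertex = 5, p_2 = 1. Add edge {1,5}. Now deg[5]=0, deg[1]=1.
Step 3: smallest deg-1 vertex = 1, p_3 = 4. Add edge {1,4}. Now deg[1]=0, deg[4]=2.
Step 4: smallest deg-1 vertex = 7, p_4 = 4. Add edge {4,7}. Now deg[7]=0, deg[4]=1.
Step 5: smallest deg-1 vertex = 4, p_5 = 6. Add edge {4,6}. Now deg[4]=0, deg[6]=1.
Step 6: smallest deg-1 vertex = 6, p_6 = 3. Add edge {3,6}. Now deg[6]=0, deg[3]=1.
Final: two remaining deg-1 vertices are 3, 8. Add edge {3,8}.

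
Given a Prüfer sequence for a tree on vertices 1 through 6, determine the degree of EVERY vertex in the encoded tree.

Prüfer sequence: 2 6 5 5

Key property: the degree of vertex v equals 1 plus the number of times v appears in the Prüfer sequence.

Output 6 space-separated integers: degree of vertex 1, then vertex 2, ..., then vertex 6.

p_1 = 2: count[2] becomes 1
p_2 = 6: count[6] becomes 1
p_3 = 5: count[5] becomes 1
p_4 = 5: count[5] becomes 2
Degrees (1 + count): deg[1]=1+0=1, deg[2]=1+1=2, deg[3]=1+0=1, deg[4]=1+0=1, deg[5]=1+2=3, deg[6]=1+1=2

Answer: 1 2 1 1 3 2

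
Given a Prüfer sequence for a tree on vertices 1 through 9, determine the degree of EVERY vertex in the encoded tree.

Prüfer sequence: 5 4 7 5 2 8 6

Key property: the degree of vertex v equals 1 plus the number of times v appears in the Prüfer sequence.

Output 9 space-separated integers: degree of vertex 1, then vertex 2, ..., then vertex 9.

p_1 = 5: count[5] becomes 1
p_2 = 4: count[4] becomes 1
p_3 = 7: count[7] becomes 1
p_4 = 5: count[5] becomes 2
p_5 = 2: count[2] becomes 1
p_6 = 8: count[8] becomes 1
p_7 = 6: count[6] becomes 1
Degrees (1 + count): deg[1]=1+0=1, deg[2]=1+1=2, deg[3]=1+0=1, deg[4]=1+1=2, deg[5]=1+2=3, deg[6]=1+1=2, deg[7]=1+1=2, deg[8]=1+1=2, deg[9]=1+0=1

Answer: 1 2 1 2 3 2 2 2 1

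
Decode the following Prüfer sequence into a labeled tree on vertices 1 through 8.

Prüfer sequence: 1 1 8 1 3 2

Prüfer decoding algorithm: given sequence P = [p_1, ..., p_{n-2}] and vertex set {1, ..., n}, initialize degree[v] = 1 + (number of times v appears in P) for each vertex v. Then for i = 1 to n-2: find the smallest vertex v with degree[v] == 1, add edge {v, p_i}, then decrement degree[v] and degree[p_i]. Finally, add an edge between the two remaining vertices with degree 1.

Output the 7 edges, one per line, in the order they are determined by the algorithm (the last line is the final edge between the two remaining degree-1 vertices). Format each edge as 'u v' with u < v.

Answer: 1 4
1 5
6 8
1 7
1 3
2 3
2 8

Derivation:
Initial degrees: {1:4, 2:2, 3:2, 4:1, 5:1, 6:1, 7:1, 8:2}
Step 1: smallest deg-1 vertex = 4, p_1 = 1. Add edge {1,4}. Now deg[4]=0, deg[1]=3.
Step 2: smallest deg-1 vertex = 5, p_2 = 1. Add edge {1,5}. Now deg[5]=0, deg[1]=2.
Step 3: smallest deg-1 vertex = 6, p_3 = 8. Add edge {6,8}. Now deg[6]=0, deg[8]=1.
Step 4: smallest deg-1 vertex = 7, p_4 = 1. Add edge {1,7}. Now deg[7]=0, deg[1]=1.
Step 5: smallest deg-1 vertex = 1, p_5 = 3. Add edge {1,3}. Now deg[1]=0, deg[3]=1.
Step 6: smallest deg-1 vertex = 3, p_6 = 2. Add edge {2,3}. Now deg[3]=0, deg[2]=1.
Final: two remaining deg-1 vertices are 2, 8. Add edge {2,8}.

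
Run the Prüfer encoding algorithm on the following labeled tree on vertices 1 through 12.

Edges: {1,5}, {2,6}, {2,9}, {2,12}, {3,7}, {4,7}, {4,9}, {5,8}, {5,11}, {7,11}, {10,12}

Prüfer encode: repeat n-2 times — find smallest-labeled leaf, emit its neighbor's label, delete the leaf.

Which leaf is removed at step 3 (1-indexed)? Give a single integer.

Answer: 6

Derivation:
Step 1: current leaves = {1,3,6,8,10}. Remove leaf 1 (neighbor: 5).
Step 2: current leaves = {3,6,8,10}. Remove leaf 3 (neighbor: 7).
Step 3: current leaves = {6,8,10}. Remove leaf 6 (neighbor: 2).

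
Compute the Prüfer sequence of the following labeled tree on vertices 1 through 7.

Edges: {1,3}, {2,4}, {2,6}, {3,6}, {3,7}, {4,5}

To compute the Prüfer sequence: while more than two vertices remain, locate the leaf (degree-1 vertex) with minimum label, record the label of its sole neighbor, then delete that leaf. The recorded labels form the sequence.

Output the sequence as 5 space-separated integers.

Step 1: leaves = {1,5,7}. Remove smallest leaf 1, emit neighbor 3.
Step 2: leaves = {5,7}. Remove smallest leaf 5, emit neighbor 4.
Step 3: leaves = {4,7}. Remove smallest leaf 4, emit neighbor 2.
Step 4: leaves = {2,7}. Remove smallest leaf 2, emit neighbor 6.
Step 5: leaves = {6,7}. Remove smallest leaf 6, emit neighbor 3.
Done: 2 vertices remain (3, 7). Sequence = [3 4 2 6 3]

Answer: 3 4 2 6 3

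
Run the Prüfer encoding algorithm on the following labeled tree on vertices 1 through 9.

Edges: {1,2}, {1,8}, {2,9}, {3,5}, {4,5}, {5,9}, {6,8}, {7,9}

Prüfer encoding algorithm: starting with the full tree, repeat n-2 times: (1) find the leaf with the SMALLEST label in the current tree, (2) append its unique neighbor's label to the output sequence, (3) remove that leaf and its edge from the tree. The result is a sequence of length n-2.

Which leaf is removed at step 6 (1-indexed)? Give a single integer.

Answer: 8

Derivation:
Step 1: current leaves = {3,4,6,7}. Remove leaf 3 (neighbor: 5).
Step 2: current leaves = {4,6,7}. Remove leaf 4 (neighbor: 5).
Step 3: current leaves = {5,6,7}. Remove leaf 5 (neighbor: 9).
Step 4: current leaves = {6,7}. Remove leaf 6 (neighbor: 8).
Step 5: current leaves = {7,8}. Remove leaf 7 (neighbor: 9).
Step 6: current leaves = {8,9}. Remove leaf 8 (neighbor: 1).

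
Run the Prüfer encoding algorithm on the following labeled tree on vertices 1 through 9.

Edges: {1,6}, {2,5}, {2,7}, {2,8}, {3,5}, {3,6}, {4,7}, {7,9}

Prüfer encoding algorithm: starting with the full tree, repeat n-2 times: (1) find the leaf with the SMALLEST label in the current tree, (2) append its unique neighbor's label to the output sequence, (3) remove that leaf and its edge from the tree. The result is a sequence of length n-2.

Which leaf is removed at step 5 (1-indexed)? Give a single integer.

Answer: 5

Derivation:
Step 1: current leaves = {1,4,8,9}. Remove leaf 1 (neighbor: 6).
Step 2: current leaves = {4,6,8,9}. Remove leaf 4 (neighbor: 7).
Step 3: current leaves = {6,8,9}. Remove leaf 6 (neighbor: 3).
Step 4: current leaves = {3,8,9}. Remove leaf 3 (neighbor: 5).
Step 5: current leaves = {5,8,9}. Remove leaf 5 (neighbor: 2).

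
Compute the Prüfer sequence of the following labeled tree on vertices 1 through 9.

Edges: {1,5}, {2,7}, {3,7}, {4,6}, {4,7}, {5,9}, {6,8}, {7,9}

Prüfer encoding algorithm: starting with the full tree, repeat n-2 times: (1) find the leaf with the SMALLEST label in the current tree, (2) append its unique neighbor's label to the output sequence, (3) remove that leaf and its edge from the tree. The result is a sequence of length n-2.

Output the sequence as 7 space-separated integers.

Answer: 5 7 7 9 6 4 7

Derivation:
Step 1: leaves = {1,2,3,8}. Remove smallest leaf 1, emit neighbor 5.
Step 2: leaves = {2,3,5,8}. Remove smallest leaf 2, emit neighbor 7.
Step 3: leaves = {3,5,8}. Remove smallest leaf 3, emit neighbor 7.
Step 4: leaves = {5,8}. Remove smallest leaf 5, emit neighbor 9.
Step 5: leaves = {8,9}. Remove smallest leaf 8, emit neighbor 6.
Step 6: leaves = {6,9}. Remove smallest leaf 6, emit neighbor 4.
Step 7: leaves = {4,9}. Remove smallest leaf 4, emit neighbor 7.
Done: 2 vertices remain (7, 9). Sequence = [5 7 7 9 6 4 7]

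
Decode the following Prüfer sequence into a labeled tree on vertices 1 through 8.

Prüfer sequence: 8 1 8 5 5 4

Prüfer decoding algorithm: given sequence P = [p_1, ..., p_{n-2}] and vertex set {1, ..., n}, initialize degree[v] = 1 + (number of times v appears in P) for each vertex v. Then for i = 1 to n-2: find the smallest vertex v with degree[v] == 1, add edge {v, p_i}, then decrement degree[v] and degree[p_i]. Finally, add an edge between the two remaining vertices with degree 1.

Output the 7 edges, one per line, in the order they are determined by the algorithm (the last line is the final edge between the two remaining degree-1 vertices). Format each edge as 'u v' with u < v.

Initial degrees: {1:2, 2:1, 3:1, 4:2, 5:3, 6:1, 7:1, 8:3}
Step 1: smallest deg-1 vertex = 2, p_1 = 8. Add edge {2,8}. Now deg[2]=0, deg[8]=2.
Step 2: smallest deg-1 vertex = 3, p_2 = 1. Add edge {1,3}. Now deg[3]=0, deg[1]=1.
Step 3: smallest deg-1 vertex = 1, p_3 = 8. Add edge {1,8}. Now deg[1]=0, deg[8]=1.
Step 4: smallest deg-1 vertex = 6, p_4 = 5. Add edge {5,6}. Now deg[6]=0, deg[5]=2.
Step 5: smallest deg-1 vertex = 7, p_5 = 5. Add edge {5,7}. Now deg[7]=0, deg[5]=1.
Step 6: smallest deg-1 vertex = 5, p_6 = 4. Add edge {4,5}. Now deg[5]=0, deg[4]=1.
Final: two remaining deg-1 vertices are 4, 8. Add edge {4,8}.

Answer: 2 8
1 3
1 8
5 6
5 7
4 5
4 8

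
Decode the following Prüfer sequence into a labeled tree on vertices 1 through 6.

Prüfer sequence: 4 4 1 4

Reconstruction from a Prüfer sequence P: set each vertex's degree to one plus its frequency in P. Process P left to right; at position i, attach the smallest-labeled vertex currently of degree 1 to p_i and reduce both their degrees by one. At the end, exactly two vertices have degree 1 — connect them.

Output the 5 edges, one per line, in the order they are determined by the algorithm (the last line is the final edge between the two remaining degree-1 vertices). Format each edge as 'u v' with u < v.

Initial degrees: {1:2, 2:1, 3:1, 4:4, 5:1, 6:1}
Step 1: smallest deg-1 vertex = 2, p_1 = 4. Add edge {2,4}. Now deg[2]=0, deg[4]=3.
Step 2: smallest deg-1 vertex = 3, p_2 = 4. Add edge {3,4}. Now deg[3]=0, deg[4]=2.
Step 3: smallest deg-1 vertex = 5, p_3 = 1. Add edge {1,5}. Now deg[5]=0, deg[1]=1.
Step 4: smallest deg-1 vertex = 1, p_4 = 4. Add edge {1,4}. Now deg[1]=0, deg[4]=1.
Final: two remaining deg-1 vertices are 4, 6. Add edge {4,6}.

Answer: 2 4
3 4
1 5
1 4
4 6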